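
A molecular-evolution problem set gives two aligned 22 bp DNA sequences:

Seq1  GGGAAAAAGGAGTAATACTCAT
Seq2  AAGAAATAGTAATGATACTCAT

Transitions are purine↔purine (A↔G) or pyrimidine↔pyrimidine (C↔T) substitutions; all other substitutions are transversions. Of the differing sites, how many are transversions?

Differing sites — 1:G/A (Ti); 2:G/A (Ti); 7:A/T (Tv); 10:G/T (Tv); 12:G/A (Ti); 14:A/G (Ti).
Of the 6 differences, 4 transitions and 2 transversions, so the answer is 2.

2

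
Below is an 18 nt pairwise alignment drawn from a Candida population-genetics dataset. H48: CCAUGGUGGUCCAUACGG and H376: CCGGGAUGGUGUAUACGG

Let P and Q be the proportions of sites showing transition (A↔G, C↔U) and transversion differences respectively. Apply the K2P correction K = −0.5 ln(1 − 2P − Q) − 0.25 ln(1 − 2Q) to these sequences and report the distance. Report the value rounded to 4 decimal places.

0.3567

Differing sites — 3:A/G (Ti); 4:U/G (Tv); 6:G/A (Ti); 11:C/G (Tv); 12:C/U (Ti).
Of the 5 differences, 3 transitions and 2 transversions over 18 sites: P = 3/18 = 0.166667, Q = 2/18 = 0.111111.
d = −0.5·ln(0.555555) − 0.25·ln(0.777778) = −0.5·(-0.587788) − 0.25·(-0.251314) = 0.3567.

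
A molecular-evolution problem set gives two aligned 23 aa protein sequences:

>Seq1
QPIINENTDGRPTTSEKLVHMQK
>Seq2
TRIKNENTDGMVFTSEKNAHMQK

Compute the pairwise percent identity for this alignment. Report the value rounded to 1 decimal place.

65.2%

Mismatches occur at site 1 (Q↔T), site 2 (P↔R), site 4 (I↔K), site 11 (R↔M), site 12 (P↔V), site 13 (T↔F), site 18 (L↔N), site 19 (V↔A).
15 of the 23 sites match, so the percent identity is 15/23 × 100 = 65.2%.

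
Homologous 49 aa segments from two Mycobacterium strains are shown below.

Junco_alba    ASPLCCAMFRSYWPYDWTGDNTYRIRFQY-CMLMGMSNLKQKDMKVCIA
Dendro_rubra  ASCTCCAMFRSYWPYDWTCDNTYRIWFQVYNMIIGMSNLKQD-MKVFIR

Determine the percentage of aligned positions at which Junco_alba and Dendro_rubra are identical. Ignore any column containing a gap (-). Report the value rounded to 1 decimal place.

76.6%

Excluding the 2 gap columns leaves 47 comparable sites.
Differing sites — 3:P/C; 4:L/T; 19:G/C; 26:R/W; 29:Y/V; 31:C/N; 33:L/I; 34:M/I; 42:K/D; 47:C/F; 49:A/R.
36 of the 47 comparable sites match, so the percent identity is 36/47 × 100 = 76.6%.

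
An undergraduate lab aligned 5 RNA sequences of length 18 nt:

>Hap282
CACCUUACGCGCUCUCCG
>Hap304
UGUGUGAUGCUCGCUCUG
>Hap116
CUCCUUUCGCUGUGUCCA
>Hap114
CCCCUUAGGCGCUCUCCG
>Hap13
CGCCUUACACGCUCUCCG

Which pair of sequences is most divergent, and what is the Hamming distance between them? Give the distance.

Pairwise Hamming distances:
  Hap282 vs Hap304: 9
  Hap282 vs Hap116: 6
  Hap282 vs Hap114: 2
  Hap282 vs Hap13: 2
  Hap304 vs Hap116: 12
  Hap304 vs Hap114: 9
  Hap304 vs Hap13: 9
  Hap116 vs Hap114: 7
  Hap116 vs Hap13: 7
  Hap114 vs Hap13: 3
The largest is 12, between Hap304 and Hap116.

12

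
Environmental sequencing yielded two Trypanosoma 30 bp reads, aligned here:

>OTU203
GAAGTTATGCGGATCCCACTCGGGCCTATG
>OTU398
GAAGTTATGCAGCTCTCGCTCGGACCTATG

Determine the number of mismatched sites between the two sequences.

Mismatches occur at site 11 (G↔A), site 13 (A↔C), site 16 (C↔T), site 18 (A↔G), site 24 (G↔A).
That gives 5 mismatches out of 30 aligned sites, so the Hamming distance is 5.

5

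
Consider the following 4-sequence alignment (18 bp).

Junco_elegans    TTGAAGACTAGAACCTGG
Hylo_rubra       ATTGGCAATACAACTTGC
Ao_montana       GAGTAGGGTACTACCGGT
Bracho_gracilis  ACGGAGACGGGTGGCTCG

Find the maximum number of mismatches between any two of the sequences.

14

Pairwise Hamming distances:
  Junco_elegans vs Hylo_rubra: 9
  Junco_elegans vs Ao_montana: 9
  Junco_elegans vs Bracho_gracilis: 9
  Hylo_rubra vs Ao_montana: 12
  Hylo_rubra vs Bracho_gracilis: 14
  Ao_montana vs Bracho_gracilis: 13
The largest is 14, between Hylo_rubra and Bracho_gracilis.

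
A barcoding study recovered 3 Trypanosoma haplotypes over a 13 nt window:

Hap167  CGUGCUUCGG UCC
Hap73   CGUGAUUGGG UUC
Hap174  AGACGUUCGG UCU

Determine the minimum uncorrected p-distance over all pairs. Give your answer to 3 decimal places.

Pairwise Hamming distances:
  Hap167 vs Hap73: 3
  Hap167 vs Hap174: 5
  Hap73 vs Hap174: 7
The smallest is 3 mismatches, between Hap167 and Hap73; p = 3/13 = 0.231.

0.231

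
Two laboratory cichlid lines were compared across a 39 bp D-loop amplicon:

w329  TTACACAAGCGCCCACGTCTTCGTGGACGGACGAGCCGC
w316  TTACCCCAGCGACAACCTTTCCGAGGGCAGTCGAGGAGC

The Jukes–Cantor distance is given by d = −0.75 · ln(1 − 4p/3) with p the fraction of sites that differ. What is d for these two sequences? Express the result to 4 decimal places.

The sequences differ at positions 5 (A/C), 7 (A/C), 12 (C/A), 14 (C/A), 17 (G/C), 19 (C/T), 21 (T/C), 24 (T/A), 27 (A/G), 29 (G/A), 31 (A/T), 36 (C/G), 37 (C/A).
p = 13/39 = 0.333333.
d = −0.75 · ln(1 − (4/3)·0.333333) = −0.75 · ln(0.555556) = −0.75 · (-0.587786) = 0.4408.

0.4408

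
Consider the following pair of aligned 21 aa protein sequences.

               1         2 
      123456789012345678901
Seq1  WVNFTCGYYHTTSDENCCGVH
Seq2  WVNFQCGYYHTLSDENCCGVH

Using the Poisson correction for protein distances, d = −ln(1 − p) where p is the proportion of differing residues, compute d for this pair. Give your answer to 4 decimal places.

0.1001

Mismatches occur at site 5 (T/Q), site 12 (T/L).
p = 2/21 = 0.095238.
d = −ln(1 − 0.095238) = −ln(0.904762) = 0.1001.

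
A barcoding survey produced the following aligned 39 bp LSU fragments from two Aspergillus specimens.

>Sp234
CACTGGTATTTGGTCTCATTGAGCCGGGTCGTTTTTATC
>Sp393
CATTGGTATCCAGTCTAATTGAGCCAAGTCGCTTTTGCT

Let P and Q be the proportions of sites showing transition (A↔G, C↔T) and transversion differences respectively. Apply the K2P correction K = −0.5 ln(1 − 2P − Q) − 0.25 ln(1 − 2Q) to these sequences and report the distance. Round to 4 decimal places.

0.3998

Differing sites — 3:C/T (Ti); 10:T/C (Ti); 11:T/C (Ti); 12:G/A (Ti); 17:C/A (Tv); 26:G/A (Ti); 27:G/A (Ti); 32:T/C (Ti); 37:A/G (Ti); 38:T/C (Ti); 39:C/T (Ti).
Of the 11 differences, 10 transitions and 1 transversion over 39 sites: P = 10/39 = 0.256410, Q = 1/39 = 0.025641.
d = −0.5·ln(0.461539) − 0.25·ln(0.948718) = −0.5·(-0.773189) − 0.25·(-0.052644) = 0.3998.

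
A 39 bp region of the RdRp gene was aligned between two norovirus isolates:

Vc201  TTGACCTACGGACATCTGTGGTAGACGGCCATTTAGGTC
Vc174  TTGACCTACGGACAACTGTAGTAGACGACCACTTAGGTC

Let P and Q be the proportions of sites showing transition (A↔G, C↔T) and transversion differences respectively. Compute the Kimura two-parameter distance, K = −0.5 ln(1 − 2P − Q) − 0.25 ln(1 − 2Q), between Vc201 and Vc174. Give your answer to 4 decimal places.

The sequences differ at positions 15 (T/A, transversion), 20 (G/A, transition), 28 (G/A, transition), 32 (T/C, transition).
Of the 4 differences, 3 transitions and 1 transversion over 39 sites: P = 3/39 = 0.076923, Q = 1/39 = 0.025641.
d = −0.5·ln(0.820513) − 0.25·ln(0.948718) = −0.5·(-0.197826) − 0.25·(-0.052644) = 0.1121.

0.1121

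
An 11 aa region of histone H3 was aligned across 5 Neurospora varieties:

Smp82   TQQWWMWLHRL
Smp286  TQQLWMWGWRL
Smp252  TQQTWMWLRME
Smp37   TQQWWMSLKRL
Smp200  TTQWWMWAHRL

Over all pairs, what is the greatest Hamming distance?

6

Pairwise Hamming distances:
  Smp82 vs Smp286: 3
  Smp82 vs Smp252: 4
  Smp82 vs Smp37: 2
  Smp82 vs Smp200: 2
  Smp286 vs Smp252: 5
  Smp286 vs Smp37: 4
  Smp286 vs Smp200: 4
  Smp252 vs Smp37: 5
  Smp252 vs Smp200: 6
  Smp37 vs Smp200: 4
The largest is 6, between Smp252 and Smp200.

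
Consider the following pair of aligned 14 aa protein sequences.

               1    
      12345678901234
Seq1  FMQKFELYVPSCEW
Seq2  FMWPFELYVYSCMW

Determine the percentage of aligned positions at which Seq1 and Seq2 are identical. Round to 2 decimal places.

71.43%

Differing sites — 3:Q/W; 4:K/P; 10:P/Y; 13:E/M.
10 of the 14 sites match, so the percent identity is 10/14 × 100 = 71.43%.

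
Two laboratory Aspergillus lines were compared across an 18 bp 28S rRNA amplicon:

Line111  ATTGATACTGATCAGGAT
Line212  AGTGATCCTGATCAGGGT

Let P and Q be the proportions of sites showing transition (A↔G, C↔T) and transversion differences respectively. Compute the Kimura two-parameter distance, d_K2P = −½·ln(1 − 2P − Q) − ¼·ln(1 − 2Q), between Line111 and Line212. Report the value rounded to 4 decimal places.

0.1885

Differing sites — 2:T/G (Tv); 7:A/C (Tv); 17:A/G (Ti).
Of the 3 differences, 1 transition and 2 transversions over 18 sites: P = 1/18 = 0.055556, Q = 2/18 = 0.111111.
d = −0.5·ln(0.777777) − 0.25·ln(0.777778) = −0.5·(-0.251315) − 0.25·(-0.251314) = 0.1885.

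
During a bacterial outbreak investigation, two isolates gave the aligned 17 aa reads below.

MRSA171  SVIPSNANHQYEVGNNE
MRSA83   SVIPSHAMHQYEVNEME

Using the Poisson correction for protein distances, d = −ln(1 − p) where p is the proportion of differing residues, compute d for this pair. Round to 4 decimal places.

0.3483

The sequences differ at positions 6 (N/H), 8 (N/M), 14 (G/N), 15 (N/E), 16 (N/M).
p = 5/17 = 0.294118.
d = −ln(1 − 0.294118) = −ln(0.705882) = 0.3483.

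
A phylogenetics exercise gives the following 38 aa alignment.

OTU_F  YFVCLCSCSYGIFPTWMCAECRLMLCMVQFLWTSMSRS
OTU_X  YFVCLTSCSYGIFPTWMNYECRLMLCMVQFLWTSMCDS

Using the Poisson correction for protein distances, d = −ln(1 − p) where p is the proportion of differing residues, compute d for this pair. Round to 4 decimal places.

The sequences differ at positions 6 (C/T), 18 (C/N), 19 (A/Y), 36 (S/C), 37 (R/D).
p = 5/38 = 0.131579.
d = −ln(1 − 0.131579) = −ln(0.868421) = 0.1411.

0.1411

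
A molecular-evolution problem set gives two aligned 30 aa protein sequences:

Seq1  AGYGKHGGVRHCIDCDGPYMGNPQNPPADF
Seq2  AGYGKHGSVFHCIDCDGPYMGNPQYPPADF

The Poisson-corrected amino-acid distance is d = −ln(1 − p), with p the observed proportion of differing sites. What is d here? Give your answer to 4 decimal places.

0.1054

Differing sites — 8:G/S; 10:R/F; 25:N/Y.
p = 3/30 = 0.100000.
d = −ln(1 − 0.100000) = −ln(0.900000) = 0.1054.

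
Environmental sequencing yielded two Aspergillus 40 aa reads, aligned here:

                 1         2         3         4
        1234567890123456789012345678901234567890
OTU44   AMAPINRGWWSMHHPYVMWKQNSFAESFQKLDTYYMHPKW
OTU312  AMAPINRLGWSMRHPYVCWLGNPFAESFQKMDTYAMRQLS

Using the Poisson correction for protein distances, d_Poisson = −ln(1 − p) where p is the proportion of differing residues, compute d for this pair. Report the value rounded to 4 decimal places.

The sequences differ at positions 8 (G/L), 9 (W/G), 13 (H/R), 18 (M/C), 20 (K/L), 21 (Q/G), 23 (S/P), 31 (L/M), 35 (Y/A), 37 (H/R), 38 (P/Q), 39 (K/L), 40 (W/S).
p = 13/40 = 0.325000.
d = −ln(1 − 0.325000) = −ln(0.675000) = 0.3930.

0.3930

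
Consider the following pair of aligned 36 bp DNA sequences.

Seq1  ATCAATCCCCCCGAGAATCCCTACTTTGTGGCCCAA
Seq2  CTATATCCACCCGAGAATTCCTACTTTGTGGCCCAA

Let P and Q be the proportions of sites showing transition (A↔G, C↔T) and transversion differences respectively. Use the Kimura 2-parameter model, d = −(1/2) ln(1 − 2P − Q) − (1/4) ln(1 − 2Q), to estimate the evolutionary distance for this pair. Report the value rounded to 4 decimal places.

0.1540

The sequences differ at positions 1 (A/C, transversion), 3 (C/A, transversion), 4 (A/T, transversion), 9 (C/A, transversion), 19 (C/T, transition).
Of the 5 differences, 1 transition and 4 transversions over 36 sites: P = 1/36 = 0.027778, Q = 4/36 = 0.111111.
d = −0.5·ln(0.833333) − 0.25·ln(0.777778) = −0.5·(-0.182322) − 0.25·(-0.251314) = 0.1540.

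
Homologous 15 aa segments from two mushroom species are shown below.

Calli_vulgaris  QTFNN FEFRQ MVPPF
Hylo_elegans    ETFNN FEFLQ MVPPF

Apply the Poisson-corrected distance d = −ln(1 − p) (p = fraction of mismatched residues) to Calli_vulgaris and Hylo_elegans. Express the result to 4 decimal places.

Mismatches occur at site 1 (Q↔E), site 9 (R↔L).
p = 2/15 = 0.133333.
d = −ln(1 − 0.133333) = −ln(0.866667) = 0.1431.

0.1431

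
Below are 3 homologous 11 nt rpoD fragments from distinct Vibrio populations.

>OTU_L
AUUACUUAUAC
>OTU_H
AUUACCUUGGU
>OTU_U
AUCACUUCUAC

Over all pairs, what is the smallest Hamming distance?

2

Pairwise Hamming distances:
  OTU_L vs OTU_H: 5
  OTU_L vs OTU_U: 2
  OTU_H vs OTU_U: 6
The smallest is 2, between OTU_L and OTU_U.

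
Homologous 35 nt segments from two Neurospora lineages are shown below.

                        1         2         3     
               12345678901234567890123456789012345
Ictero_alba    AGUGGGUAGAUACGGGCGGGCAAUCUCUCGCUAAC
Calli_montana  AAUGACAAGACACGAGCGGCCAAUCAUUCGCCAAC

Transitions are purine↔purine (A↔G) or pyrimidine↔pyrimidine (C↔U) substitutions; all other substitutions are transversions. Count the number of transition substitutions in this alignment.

The sequences differ at positions 2 (G/A, transition), 5 (G/A, transition), 6 (G/C, transversion), 7 (U/A, transversion), 11 (U/C, transition), 15 (G/A, transition), 20 (G/C, transversion), 26 (U/A, transversion), 27 (C/U, transition), 32 (U/C, transition).
Of the 10 differences, 6 transitions and 4 transversions, so the answer is 6.

6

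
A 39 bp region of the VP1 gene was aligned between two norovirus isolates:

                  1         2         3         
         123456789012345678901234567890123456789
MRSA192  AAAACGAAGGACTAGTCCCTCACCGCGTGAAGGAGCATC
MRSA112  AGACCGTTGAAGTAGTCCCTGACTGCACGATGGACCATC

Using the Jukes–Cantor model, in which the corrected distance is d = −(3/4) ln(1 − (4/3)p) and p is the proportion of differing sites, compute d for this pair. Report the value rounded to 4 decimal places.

The sequences differ at positions 2 (A/G), 4 (A/C), 7 (A/T), 8 (A/T), 10 (G/A), 12 (C/G), 21 (C/G), 24 (C/T), 27 (G/A), 28 (T/C), 31 (A/T), 35 (G/C).
p = 12/39 = 0.307692.
d = −0.75 · ln(1 − (4/3)·0.307692) = −0.75 · ln(0.589744) = −0.75 · (-0.528067) = 0.3961.

0.3961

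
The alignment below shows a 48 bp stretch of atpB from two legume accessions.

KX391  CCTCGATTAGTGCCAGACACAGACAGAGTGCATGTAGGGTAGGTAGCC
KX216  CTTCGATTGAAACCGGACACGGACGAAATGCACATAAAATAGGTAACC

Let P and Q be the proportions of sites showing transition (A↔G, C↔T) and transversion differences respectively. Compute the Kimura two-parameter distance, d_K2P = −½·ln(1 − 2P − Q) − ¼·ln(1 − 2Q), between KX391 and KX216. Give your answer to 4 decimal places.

Differing sites — 2:C/T (Ti); 9:A/G (Ti); 10:G/A (Ti); 11:T/A (Tv); 12:G/A (Ti); 15:A/G (Ti); 21:A/G (Ti); 25:A/G (Ti); 26:G/A (Ti); 28:G/A (Ti); 33:T/C (Ti); 34:G/A (Ti); 37:G/A (Ti); 38:G/A (Ti); 39:G/A (Ti); 46:G/A (Ti).
Of the 16 differences, 15 transitions and 1 transversion over 48 sites: P = 15/48 = 0.312500, Q = 1/48 = 0.020833.
d = −0.5·ln(0.354167) − 0.25·ln(0.958334) = −0.5·(-1.037987) − 0.25·(-0.042559) = 0.5296.

0.5296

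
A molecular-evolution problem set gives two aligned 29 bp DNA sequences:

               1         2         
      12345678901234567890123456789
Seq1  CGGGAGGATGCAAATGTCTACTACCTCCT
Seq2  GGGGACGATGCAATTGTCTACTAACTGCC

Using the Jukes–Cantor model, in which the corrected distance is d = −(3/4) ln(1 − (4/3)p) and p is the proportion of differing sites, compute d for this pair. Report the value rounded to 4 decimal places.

Mismatches occur at site 1 (C→G), site 6 (G→C), site 14 (A→T), site 24 (C→A), site 27 (C→G), site 29 (T→C).
p = 6/29 = 0.206897.
d = −0.75 · ln(1 − (4/3)·0.206897) = −0.75 · ln(0.724137) = −0.75 · (-0.322775) = 0.2421.

0.2421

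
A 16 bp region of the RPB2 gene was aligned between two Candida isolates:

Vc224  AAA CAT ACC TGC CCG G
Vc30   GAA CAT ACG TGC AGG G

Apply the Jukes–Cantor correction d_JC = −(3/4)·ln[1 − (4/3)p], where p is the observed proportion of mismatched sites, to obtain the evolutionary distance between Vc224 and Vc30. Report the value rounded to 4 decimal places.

Mismatches occur at site 1 (A→G), site 9 (C→G), site 13 (C→A), site 14 (C→G).
p = 4/16 = 0.250000.
d = −0.75 · ln(1 − (4/3)·0.250000) = −0.75 · ln(0.666667) = −0.75 · (-0.405465) = 0.3041.

0.3041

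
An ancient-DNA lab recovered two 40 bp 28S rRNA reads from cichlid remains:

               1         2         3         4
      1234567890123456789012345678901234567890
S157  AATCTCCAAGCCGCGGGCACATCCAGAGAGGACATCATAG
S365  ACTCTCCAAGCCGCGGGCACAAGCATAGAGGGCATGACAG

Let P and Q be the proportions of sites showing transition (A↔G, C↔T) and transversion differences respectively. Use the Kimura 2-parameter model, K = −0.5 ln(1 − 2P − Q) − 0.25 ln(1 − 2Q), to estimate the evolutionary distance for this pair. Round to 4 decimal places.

The sequences differ at positions 2 (A/C, transversion), 22 (T/A, transversion), 23 (C/G, transversion), 26 (G/T, transversion), 32 (A/G, transition), 36 (C/G, transversion), 38 (T/C, transition).
Of the 7 differences, 2 transitions and 5 transversions over 40 sites: P = 2/40 = 0.050000, Q = 5/40 = 0.125000.
d = −0.5·ln(0.775000) − 0.25·ln(0.750000) = −0.5·(-0.254892) − 0.25·(-0.287682) = 0.1994.

0.1994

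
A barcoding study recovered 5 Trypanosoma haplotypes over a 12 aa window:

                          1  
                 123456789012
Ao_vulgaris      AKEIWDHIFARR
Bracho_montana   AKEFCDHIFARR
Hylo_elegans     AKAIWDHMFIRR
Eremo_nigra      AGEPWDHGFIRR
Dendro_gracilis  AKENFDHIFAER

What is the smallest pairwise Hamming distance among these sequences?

2

Pairwise Hamming distances:
  Ao_vulgaris vs Bracho_montana: 2
  Ao_vulgaris vs Hylo_elegans: 3
  Ao_vulgaris vs Eremo_nigra: 4
  Ao_vulgaris vs Dendro_gracilis: 3
  Bracho_montana vs Hylo_elegans: 5
  Bracho_montana vs Eremo_nigra: 5
  Bracho_montana vs Dendro_gracilis: 3
  Hylo_elegans vs Eremo_nigra: 4
  Hylo_elegans vs Dendro_gracilis: 6
  Eremo_nigra vs Dendro_gracilis: 6
The smallest is 2, between Ao_vulgaris and Bracho_montana.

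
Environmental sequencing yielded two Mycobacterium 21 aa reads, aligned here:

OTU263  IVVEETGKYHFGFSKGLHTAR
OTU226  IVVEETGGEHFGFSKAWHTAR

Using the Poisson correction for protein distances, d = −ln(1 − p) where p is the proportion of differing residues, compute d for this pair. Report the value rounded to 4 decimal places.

0.2113

Mismatches occur at site 8 (K→G), site 9 (Y→E), site 16 (G→A), site 17 (L→W).
p = 4/21 = 0.190476.
d = −ln(1 − 0.190476) = −ln(0.809524) = 0.2113.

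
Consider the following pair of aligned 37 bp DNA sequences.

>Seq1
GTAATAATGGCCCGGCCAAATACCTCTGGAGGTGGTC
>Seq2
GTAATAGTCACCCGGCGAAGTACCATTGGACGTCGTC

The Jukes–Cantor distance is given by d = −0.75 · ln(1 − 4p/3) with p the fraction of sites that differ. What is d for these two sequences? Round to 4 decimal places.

0.2940

Differing sites — 7:A/G; 9:G/C; 10:G/A; 17:C/G; 20:A/G; 25:T/A; 26:C/T; 31:G/C; 34:G/C.
p = 9/37 = 0.243243.
d = −0.75 · ln(1 − (4/3)·0.243243) = −0.75 · ln(0.675676) = −0.75 · (-0.392042) = 0.2940.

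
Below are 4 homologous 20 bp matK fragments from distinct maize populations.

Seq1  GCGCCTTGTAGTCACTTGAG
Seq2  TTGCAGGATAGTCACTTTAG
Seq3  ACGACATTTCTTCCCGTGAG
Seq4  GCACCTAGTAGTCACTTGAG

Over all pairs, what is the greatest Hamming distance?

Pairwise Hamming distances:
  Seq1 vs Seq2: 7
  Seq1 vs Seq3: 8
  Seq1 vs Seq4: 2
  Seq2 vs Seq3: 12
  Seq2 vs Seq4: 8
  Seq3 vs Seq4: 10
The largest is 12, between Seq2 and Seq3.

12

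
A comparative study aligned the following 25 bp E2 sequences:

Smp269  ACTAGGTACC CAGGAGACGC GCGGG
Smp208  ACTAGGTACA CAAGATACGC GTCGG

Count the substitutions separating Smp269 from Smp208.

Differing sites — 10:C/A; 13:G/A; 16:G/T; 22:C/T; 23:G/C.
That gives 5 mismatches out of 25 aligned sites, so the Hamming distance is 5.

5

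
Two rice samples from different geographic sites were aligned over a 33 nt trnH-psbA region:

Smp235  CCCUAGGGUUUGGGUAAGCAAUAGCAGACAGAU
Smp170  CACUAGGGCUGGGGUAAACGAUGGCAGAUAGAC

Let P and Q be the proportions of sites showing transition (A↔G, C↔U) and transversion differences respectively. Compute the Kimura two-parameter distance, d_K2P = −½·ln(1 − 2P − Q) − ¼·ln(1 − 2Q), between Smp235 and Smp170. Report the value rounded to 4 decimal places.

0.3083

Differing sites — 2:C/A (Tv); 9:U/C (Ti); 11:U/G (Tv); 18:G/A (Ti); 20:A/G (Ti); 23:A/G (Ti); 29:C/U (Ti); 33:U/C (Ti).
Of the 8 differences, 6 transitions and 2 transversions over 33 sites: P = 6/33 = 0.181818, Q = 2/33 = 0.060606.
d = −0.5·ln(0.575758) − 0.25·ln(0.878788) = −0.5·(-0.552068) − 0.25·(-0.129212) = 0.3083.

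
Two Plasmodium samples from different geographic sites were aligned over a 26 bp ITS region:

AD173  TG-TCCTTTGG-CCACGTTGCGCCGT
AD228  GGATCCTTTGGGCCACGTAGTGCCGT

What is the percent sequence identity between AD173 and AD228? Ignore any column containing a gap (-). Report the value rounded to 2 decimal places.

87.50%

Excluding the 2 gap columns leaves 24 comparable sites.
The sequences differ at positions 1 (T/G), 19 (T/A), 21 (C/T).
21 of the 24 comparable sites match, so the percent identity is 21/24 × 100 = 87.50%.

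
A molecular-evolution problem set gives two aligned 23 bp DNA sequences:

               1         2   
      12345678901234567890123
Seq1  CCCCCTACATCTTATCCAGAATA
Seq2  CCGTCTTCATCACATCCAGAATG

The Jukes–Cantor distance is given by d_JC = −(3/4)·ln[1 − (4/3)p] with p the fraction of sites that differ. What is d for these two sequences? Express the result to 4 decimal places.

Differing sites — 3:C/G; 4:C/T; 7:A/T; 12:T/A; 13:T/C; 23:A/G.
p = 6/23 = 0.260870.
d = −0.75 · ln(1 − (4/3)·0.260870) = −0.75 · ln(0.652173) = −0.75 · (-0.427445) = 0.3206.

0.3206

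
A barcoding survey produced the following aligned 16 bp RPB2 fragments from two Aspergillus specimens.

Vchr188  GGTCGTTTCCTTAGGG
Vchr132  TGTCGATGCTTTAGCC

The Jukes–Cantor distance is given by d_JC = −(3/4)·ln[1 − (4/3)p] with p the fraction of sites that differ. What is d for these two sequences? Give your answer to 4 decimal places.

The sequences differ at positions 1 (G/T), 6 (T/A), 8 (T/G), 10 (C/T), 15 (G/C), 16 (G/C).
p = 6/16 = 0.375000.
d = −0.75 · ln(1 − (4/3)·0.375000) = −0.75 · ln(0.500000) = −0.75 · (-0.693147) = 0.5199.

0.5199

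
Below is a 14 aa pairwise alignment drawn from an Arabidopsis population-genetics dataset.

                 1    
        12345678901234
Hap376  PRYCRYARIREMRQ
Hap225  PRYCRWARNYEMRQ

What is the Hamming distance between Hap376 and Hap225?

Differing sites — 6:Y/W; 9:I/N; 10:R/Y.
That gives 3 mismatches out of 14 aligned sites, so the Hamming distance is 3.

3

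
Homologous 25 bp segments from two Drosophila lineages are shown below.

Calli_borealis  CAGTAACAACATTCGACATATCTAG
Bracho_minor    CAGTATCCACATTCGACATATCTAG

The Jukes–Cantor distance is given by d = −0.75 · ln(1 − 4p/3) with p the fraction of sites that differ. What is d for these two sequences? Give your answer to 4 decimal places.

0.0846

Mismatches occur at site 6 (A↔T), site 8 (A↔C).
p = 2/25 = 0.080000.
d = −0.75 · ln(1 − (4/3)·0.080000) = −0.75 · ln(0.893333) = −0.75 · (-0.112796) = 0.0846.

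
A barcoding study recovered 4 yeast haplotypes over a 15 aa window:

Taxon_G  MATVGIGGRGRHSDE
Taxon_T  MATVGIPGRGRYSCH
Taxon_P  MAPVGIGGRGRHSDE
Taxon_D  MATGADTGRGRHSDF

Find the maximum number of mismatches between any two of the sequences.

Pairwise Hamming distances:
  Taxon_G vs Taxon_T: 4
  Taxon_G vs Taxon_P: 1
  Taxon_G vs Taxon_D: 5
  Taxon_T vs Taxon_P: 5
  Taxon_T vs Taxon_D: 7
  Taxon_P vs Taxon_D: 6
The largest is 7, between Taxon_T and Taxon_D.

7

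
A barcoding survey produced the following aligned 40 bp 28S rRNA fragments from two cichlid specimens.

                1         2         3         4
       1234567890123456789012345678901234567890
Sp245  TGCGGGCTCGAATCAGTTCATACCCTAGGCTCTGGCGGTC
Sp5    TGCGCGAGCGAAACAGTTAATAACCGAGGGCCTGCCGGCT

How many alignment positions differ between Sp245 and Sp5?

Differing sites — 5:G/C; 7:C/A; 8:T/G; 13:T/A; 19:C/A; 23:C/A; 26:T/G; 30:C/G; 31:T/C; 35:G/C; 39:T/C; 40:C/T.
That gives 12 mismatches out of 40 aligned sites, so the Hamming distance is 12.

12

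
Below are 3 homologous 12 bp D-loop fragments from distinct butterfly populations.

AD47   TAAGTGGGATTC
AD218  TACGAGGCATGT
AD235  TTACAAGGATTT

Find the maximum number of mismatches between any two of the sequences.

Pairwise Hamming distances:
  AD47 vs AD218: 5
  AD47 vs AD235: 5
  AD218 vs AD235: 6
The largest is 6, between AD218 and AD235.

6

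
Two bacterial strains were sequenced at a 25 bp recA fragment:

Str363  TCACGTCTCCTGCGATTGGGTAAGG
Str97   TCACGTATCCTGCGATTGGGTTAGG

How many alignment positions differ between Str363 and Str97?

The sequences differ at positions 7 (C/A), 22 (A/T).
That gives 2 mismatches out of 25 aligned sites, so the Hamming distance is 2.

2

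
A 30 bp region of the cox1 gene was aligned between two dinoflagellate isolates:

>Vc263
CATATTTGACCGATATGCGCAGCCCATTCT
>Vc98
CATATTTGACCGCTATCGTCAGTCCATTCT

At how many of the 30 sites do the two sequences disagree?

Mismatches occur at site 13 (A→C), site 17 (G→C), site 18 (C→G), site 19 (G→T), site 23 (C→T).
That gives 5 mismatches out of 30 aligned sites, so the Hamming distance is 5.

5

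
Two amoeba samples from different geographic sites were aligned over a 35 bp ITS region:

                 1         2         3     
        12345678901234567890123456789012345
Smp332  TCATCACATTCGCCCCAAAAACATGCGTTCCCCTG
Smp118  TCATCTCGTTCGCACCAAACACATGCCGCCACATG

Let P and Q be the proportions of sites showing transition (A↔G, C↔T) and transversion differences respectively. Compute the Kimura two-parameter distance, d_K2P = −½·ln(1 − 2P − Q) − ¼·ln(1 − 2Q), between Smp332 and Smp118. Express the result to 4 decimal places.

Differing sites — 6:A/T (Tv); 8:A/G (Ti); 14:C/A (Tv); 20:A/C (Tv); 27:G/C (Tv); 28:T/G (Tv); 29:T/C (Ti); 31:C/A (Tv); 33:C/A (Tv).
Of the 9 differences, 2 transitions and 7 transversions over 35 sites: P = 2/35 = 0.057143, Q = 7/35 = 0.200000.
d = −0.5·ln(0.685714) − 0.25·ln(0.600000) = −0.5·(-0.377295) − 0.25·(-0.510826) = 0.3164.

0.3164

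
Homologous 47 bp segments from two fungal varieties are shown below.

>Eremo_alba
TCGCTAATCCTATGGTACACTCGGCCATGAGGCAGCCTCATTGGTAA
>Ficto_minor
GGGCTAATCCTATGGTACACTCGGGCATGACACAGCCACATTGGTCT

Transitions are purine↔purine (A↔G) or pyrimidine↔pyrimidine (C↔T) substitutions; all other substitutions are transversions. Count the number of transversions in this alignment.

7

Mismatches occur at site 1 (T→G, transversion), site 2 (C→G, transversion), site 25 (C→G, transversion), site 31 (G→C, transversion), site 32 (G→A, transition), site 38 (T→A, transversion), site 46 (A→C, transversion), site 47 (A→T, transversion).
Of the 8 differences, 1 transition and 7 transversions, so the answer is 7.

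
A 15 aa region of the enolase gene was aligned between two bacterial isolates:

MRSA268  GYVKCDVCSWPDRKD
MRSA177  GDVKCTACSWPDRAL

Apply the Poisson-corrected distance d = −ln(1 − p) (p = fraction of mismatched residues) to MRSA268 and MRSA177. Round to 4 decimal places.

Mismatches occur at site 2 (Y↔D), site 6 (D↔T), site 7 (V↔A), site 14 (K↔A), site 15 (D↔L).
p = 5/15 = 0.333333.
d = −ln(1 − 0.333333) = −ln(0.666667) = 0.4055.

0.4055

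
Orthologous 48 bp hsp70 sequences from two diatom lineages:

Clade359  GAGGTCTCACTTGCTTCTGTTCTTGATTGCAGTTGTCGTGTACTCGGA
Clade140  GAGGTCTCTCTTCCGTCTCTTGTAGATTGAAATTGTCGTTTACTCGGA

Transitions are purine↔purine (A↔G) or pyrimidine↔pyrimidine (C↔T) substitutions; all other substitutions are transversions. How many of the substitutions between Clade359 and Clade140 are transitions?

1

The sequences differ at positions 9 (A/T, transversion), 13 (G/C, transversion), 15 (T/G, transversion), 19 (G/C, transversion), 22 (C/G, transversion), 24 (T/A, transversion), 30 (C/A, transversion), 32 (G/A, transition), 40 (G/T, transversion).
Of the 9 differences, 1 transition and 8 transversions, so the answer is 1.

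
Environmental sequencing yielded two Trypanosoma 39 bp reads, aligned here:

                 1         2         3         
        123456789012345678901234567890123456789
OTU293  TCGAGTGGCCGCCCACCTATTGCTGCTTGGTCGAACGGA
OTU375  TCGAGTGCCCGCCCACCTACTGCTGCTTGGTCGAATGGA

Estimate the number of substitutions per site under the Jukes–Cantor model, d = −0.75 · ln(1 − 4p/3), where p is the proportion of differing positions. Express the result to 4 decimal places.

0.0812

The sequences differ at positions 8 (G/C), 20 (T/C), 36 (C/T).
p = 3/39 = 0.076923.
d = −0.75 · ln(1 − (4/3)·0.076923) = −0.75 · ln(0.897436) = −0.75 · (-0.108213) = 0.0812.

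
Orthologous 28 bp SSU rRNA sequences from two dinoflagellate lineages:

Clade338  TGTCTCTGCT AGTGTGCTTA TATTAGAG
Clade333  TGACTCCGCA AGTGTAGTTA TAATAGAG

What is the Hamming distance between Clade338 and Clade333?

The sequences differ at positions 3 (T/A), 7 (T/C), 10 (T/A), 16 (G/A), 17 (C/G), 23 (T/A).
That gives 6 mismatches out of 28 aligned sites, so the Hamming distance is 6.

6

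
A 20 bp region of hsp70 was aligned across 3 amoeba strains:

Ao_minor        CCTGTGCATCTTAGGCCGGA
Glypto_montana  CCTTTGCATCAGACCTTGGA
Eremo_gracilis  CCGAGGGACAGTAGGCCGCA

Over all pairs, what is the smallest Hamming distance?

7

Pairwise Hamming distances:
  Ao_minor vs Glypto_montana: 7
  Ao_minor vs Eremo_gracilis: 8
  Glypto_montana vs Eremo_gracilis: 13
The smallest is 7, between Ao_minor and Glypto_montana.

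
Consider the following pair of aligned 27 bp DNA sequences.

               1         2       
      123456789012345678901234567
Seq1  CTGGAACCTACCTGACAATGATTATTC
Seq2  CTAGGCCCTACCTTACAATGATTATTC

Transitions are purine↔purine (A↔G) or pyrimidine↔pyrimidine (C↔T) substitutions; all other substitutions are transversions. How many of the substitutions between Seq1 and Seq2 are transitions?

2

Mismatches occur at site 3 (G↔A, transition), site 5 (A↔G, transition), site 6 (A↔C, transversion), site 14 (G↔T, transversion).
Of the 4 differences, 2 transitions and 2 transversions, so the answer is 2.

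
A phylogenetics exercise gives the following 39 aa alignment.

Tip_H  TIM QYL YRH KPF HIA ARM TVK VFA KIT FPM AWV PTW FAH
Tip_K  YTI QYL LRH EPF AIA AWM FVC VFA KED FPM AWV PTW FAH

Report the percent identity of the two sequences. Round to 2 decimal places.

Differing sites — 1:T/Y; 2:I/T; 3:M/I; 7:Y/L; 10:K/E; 13:H/A; 17:R/W; 19:T/F; 21:K/C; 26:I/E; 27:T/D.
28 of the 39 sites match, so the percent identity is 28/39 × 100 = 71.79%.

71.79%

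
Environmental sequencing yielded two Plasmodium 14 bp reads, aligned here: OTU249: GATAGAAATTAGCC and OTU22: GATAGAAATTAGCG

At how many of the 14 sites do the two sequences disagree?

Differing sites — 14:C/G.
That gives 1 mismatch out of 14 aligned sites, so the Hamming distance is 1.

1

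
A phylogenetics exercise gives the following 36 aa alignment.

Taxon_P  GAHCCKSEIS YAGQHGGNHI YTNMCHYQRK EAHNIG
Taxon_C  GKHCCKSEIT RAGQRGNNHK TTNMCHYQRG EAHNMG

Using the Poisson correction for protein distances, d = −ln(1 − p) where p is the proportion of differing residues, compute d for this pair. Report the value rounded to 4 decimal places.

0.2877

The sequences differ at positions 2 (A/K), 10 (S/T), 11 (Y/R), 15 (H/R), 17 (G/N), 20 (I/K), 21 (Y/T), 30 (K/G), 35 (I/M).
p = 9/36 = 0.250000.
d = −ln(1 − 0.250000) = −ln(0.750000) = 0.2877.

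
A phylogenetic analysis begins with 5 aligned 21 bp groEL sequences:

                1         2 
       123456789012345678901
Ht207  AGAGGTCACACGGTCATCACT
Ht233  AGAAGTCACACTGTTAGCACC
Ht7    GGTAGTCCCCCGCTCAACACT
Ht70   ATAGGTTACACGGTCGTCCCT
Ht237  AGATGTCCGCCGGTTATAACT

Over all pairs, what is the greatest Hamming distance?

Pairwise Hamming distances:
  Ht207 vs Ht233: 5
  Ht207 vs Ht7: 7
  Ht207 vs Ht70: 4
  Ht207 vs Ht237: 6
  Ht233 vs Ht7: 9
  Ht233 vs Ht70: 9
  Ht233 vs Ht237: 8
  Ht7 vs Ht70: 11
  Ht7 vs Ht237: 8
  Ht70 vs Ht237: 10
The largest is 11, between Ht7 and Ht70.

11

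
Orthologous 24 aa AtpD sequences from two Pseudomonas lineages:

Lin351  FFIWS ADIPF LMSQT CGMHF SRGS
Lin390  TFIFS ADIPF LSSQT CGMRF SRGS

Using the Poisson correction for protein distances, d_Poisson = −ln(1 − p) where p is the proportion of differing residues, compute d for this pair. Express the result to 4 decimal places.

Differing sites — 1:F/T; 4:W/F; 12:M/S; 19:H/R.
p = 4/24 = 0.166667.
d = −ln(1 − 0.166667) = −ln(0.833333) = 0.1823.

0.1823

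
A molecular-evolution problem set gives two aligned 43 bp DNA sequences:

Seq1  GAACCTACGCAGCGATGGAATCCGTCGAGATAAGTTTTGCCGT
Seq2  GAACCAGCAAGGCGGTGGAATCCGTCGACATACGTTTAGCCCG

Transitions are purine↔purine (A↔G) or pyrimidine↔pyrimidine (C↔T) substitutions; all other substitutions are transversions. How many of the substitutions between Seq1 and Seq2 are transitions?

4

The sequences differ at positions 6 (T/A, transversion), 7 (A/G, transition), 9 (G/A, transition), 10 (C/A, transversion), 11 (A/G, transition), 15 (A/G, transition), 29 (G/C, transversion), 33 (A/C, transversion), 38 (T/A, transversion), 42 (G/C, transversion), 43 (T/G, transversion).
Of the 11 differences, 4 transitions and 7 transversions, so the answer is 4.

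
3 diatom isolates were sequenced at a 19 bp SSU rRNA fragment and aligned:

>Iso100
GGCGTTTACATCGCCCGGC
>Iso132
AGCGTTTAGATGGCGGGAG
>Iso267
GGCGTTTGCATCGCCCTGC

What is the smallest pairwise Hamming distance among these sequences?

Pairwise Hamming distances:
  Iso100 vs Iso132: 7
  Iso100 vs Iso267: 2
  Iso132 vs Iso267: 9
The smallest is 2, between Iso100 and Iso267.

2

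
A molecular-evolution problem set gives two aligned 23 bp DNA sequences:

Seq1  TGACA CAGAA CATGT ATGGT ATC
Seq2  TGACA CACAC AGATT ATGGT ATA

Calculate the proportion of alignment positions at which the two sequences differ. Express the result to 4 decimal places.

Mismatches occur at site 8 (G/C), site 10 (A/C), site 11 (C/A), site 12 (A/G), site 13 (T/A), site 14 (G/T), site 23 (C/A).
There are 7 differences over 23 sites, so p = 7/23 = 0.3043.

0.3043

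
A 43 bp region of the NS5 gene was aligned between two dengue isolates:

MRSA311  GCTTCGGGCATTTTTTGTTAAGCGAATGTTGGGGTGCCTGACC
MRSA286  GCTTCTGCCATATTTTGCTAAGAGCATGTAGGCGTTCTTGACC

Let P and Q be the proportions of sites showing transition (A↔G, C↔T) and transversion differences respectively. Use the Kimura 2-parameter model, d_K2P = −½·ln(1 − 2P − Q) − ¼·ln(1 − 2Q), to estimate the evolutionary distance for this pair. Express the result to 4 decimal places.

0.2799

The sequences differ at positions 6 (G/T, transversion), 8 (G/C, transversion), 12 (T/A, transversion), 18 (T/C, transition), 23 (C/A, transversion), 25 (A/C, transversion), 30 (T/A, transversion), 33 (G/C, transversion), 36 (G/T, transversion), 38 (C/T, transition).
Of the 10 differences, 2 transitions and 8 transversions over 43 sites: P = 2/43 = 0.046512, Q = 8/43 = 0.186047.
d = −0.5·ln(0.720929) − 0.25·ln(0.627906) = −0.5·(-0.327215) − 0.25·(-0.465365) = 0.2799.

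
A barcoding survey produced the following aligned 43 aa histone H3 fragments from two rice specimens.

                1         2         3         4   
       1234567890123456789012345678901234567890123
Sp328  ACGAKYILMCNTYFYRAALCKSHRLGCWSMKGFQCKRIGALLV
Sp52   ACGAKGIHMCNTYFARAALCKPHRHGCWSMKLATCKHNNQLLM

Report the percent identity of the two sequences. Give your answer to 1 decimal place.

69.8%

Differing sites — 6:Y/G; 8:L/H; 15:Y/A; 22:S/P; 25:L/H; 32:G/L; 33:F/A; 34:Q/T; 37:R/H; 38:I/N; 39:G/N; 40:A/Q; 43:V/M.
30 of the 43 sites match, so the percent identity is 30/43 × 100 = 69.8%.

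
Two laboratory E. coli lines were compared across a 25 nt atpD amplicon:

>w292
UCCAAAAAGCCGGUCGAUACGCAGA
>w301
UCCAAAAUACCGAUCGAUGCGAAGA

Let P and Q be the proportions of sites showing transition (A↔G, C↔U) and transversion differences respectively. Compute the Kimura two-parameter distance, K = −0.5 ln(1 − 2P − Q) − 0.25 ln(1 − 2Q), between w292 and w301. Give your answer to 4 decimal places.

Differing sites — 8:A/U (Tv); 9:G/A (Ti); 13:G/A (Ti); 19:A/G (Ti); 22:C/A (Tv).
Of the 5 differences, 3 transitions and 2 transversions over 25 sites: P = 3/25 = 0.120000, Q = 2/25 = 0.080000.
d = −0.5·ln(0.680000) − 0.25·ln(0.840000) = −0.5·(-0.385662) − 0.25·(-0.174353) = 0.2364.

0.2364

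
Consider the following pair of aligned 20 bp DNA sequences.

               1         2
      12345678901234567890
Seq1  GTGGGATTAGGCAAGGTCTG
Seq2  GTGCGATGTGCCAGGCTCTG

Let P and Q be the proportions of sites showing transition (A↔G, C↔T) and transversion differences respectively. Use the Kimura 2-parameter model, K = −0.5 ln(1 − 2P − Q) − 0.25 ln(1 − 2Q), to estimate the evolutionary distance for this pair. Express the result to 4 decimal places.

Differing sites — 4:G/C (Tv); 8:T/G (Tv); 9:A/T (Tv); 11:G/C (Tv); 14:A/G (Ti); 16:G/C (Tv).
Of the 6 differences, 1 transition and 5 transversions over 20 sites: P = 1/20 = 0.050000, Q = 5/20 = 0.250000.
d = −0.5·ln(0.650000) − 0.25·ln(0.500000) = −0.5·(-0.430783) − 0.25·(-0.693147) = 0.3887.

0.3887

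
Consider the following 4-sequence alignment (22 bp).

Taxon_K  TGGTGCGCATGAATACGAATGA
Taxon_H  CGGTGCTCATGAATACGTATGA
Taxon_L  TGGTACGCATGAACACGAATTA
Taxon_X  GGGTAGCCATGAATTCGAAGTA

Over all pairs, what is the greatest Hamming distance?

8

Pairwise Hamming distances:
  Taxon_K vs Taxon_H: 3
  Taxon_K vs Taxon_L: 3
  Taxon_K vs Taxon_X: 7
  Taxon_H vs Taxon_L: 6
  Taxon_H vs Taxon_X: 8
  Taxon_L vs Taxon_X: 6
The largest is 8, between Taxon_H and Taxon_X.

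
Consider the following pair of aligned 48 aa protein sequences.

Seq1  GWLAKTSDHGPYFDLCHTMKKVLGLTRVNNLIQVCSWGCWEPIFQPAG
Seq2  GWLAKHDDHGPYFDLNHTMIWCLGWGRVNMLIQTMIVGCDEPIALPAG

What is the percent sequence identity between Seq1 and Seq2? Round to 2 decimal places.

Differing sites — 6:T/H; 7:S/D; 16:C/N; 20:K/I; 21:K/W; 22:V/C; 25:L/W; 26:T/G; 30:N/M; 34:V/T; 35:C/M; 36:S/I; 37:W/V; 40:W/D; 44:F/A; 45:Q/L.
32 of the 48 sites match, so the percent identity is 32/48 × 100 = 66.67%.

66.67%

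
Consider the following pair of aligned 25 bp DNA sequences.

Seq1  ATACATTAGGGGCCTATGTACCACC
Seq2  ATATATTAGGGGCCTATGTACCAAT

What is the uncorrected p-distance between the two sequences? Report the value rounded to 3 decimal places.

0.120

Differing sites — 4:C/T; 24:C/A; 25:C/T.
There are 3 differences over 25 sites, so p = 3/25 = 0.120.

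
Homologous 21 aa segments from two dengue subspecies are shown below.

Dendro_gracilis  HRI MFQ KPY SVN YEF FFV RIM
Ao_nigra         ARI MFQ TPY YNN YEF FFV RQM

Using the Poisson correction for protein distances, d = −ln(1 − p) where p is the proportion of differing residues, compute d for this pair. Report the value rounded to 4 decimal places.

0.2719

Mismatches occur at site 1 (H→A), site 7 (K→T), site 10 (S→Y), site 11 (V→N), site 20 (I→Q).
p = 5/21 = 0.238095.
d = −ln(1 − 0.238095) = −ln(0.761905) = 0.2719.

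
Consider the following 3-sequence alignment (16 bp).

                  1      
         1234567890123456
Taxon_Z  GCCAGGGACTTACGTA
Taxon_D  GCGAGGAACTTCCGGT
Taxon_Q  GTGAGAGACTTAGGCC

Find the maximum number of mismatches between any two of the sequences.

7

Pairwise Hamming distances:
  Taxon_Z vs Taxon_D: 5
  Taxon_Z vs Taxon_Q: 6
  Taxon_D vs Taxon_Q: 7
The largest is 7, between Taxon_D and Taxon_Q.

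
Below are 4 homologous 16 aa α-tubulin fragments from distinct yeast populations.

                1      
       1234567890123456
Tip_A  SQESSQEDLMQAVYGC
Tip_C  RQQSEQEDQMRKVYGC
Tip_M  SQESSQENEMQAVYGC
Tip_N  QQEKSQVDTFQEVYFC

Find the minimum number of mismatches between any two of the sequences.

Pairwise Hamming distances:
  Tip_A vs Tip_C: 6
  Tip_A vs Tip_M: 2
  Tip_A vs Tip_N: 7
  Tip_C vs Tip_M: 7
  Tip_C vs Tip_N: 10
  Tip_M vs Tip_N: 8
The smallest is 2, between Tip_A and Tip_M.

2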